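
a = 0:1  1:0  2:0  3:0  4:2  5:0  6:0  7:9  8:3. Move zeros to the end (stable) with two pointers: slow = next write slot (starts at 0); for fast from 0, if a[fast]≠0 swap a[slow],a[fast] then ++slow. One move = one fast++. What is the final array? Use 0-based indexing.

(s=0,f=0) a[fast]=1≠0 swap→a[0]=1 → slow++,fast++
(s=1,f=1) a[fast]=0 → fast++
(s=1,f=2) a[fast]=0 → fast++
(s=1,f=3) a[fast]=0 → fast++
(s=1,f=4) a[fast]=2≠0 swap→a[1]=2 → slow++,fast++
(s=2,f=5) a[fast]=0 → fast++
(s=2,f=6) a[fast]=0 → fast++
(s=2,f=7) a[fast]=9≠0 swap→a[2]=9 → slow++,fast++
(s=3,f=8) a[fast]=3≠0 swap→a[3]=3 → slow++,fast++

[1, 2, 9, 3, 0, 0, 0, 0, 0]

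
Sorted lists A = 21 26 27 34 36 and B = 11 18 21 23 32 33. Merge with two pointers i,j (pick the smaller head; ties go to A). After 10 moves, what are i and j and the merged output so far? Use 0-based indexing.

i=0 j=0: A[i]=21>B[j]=11 take 11, j++
i=0 j=1: A[i]=21>B[j]=18 take 18, j++
i=0 j=2: A[i]=21<=B[j]=21 take 21, i++
i=1 j=2: A[i]=26>B[j]=21 take 21, j++
i=1 j=3: A[i]=26>B[j]=23 take 23, j++
i=1 j=4: A[i]=26<=B[j]=32 take 26, i++
i=2 j=4: A[i]=27<=B[j]=32 take 27, i++
i=3 j=4: A[i]=34>B[j]=32 take 32, j++
i=3 j=5: A[i]=34>B[j]=33 take 33, j++
i=3 j=6: B done, take A[i]=34, i++

i=4, j=6, merged so far=[11, 18, 21, 21, 23, 26, 27, 32, 33, 34]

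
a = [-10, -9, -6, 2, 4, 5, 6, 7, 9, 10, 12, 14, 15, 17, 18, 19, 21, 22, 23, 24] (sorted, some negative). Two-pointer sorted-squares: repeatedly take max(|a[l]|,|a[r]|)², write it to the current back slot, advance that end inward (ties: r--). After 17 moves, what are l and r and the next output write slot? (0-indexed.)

l=3, r=5, next write slot=2

[0,19] |-10|<=|24| out[19]=576 → r--
[0,18] |-10|<=|23| out[18]=529 → r--
[0,17] |-10|<=|22| out[17]=484 → r--
[0,16] |-10|<=|21| out[16]=441 → r--
[0,15] |-10|<=|19| out[15]=361 → r--
[0,14] |-10|<=|18| out[14]=324 → r--
[0,13] |-10|<=|17| out[13]=289 → r--
[0,12] |-10|<=|15| out[12]=225 → r--
[0,11] |-10|<=|14| out[11]=196 → r--
[0,10] |-10|<=|12| out[10]=144 → r--
[0,9] |-10|<=|10| out[9]=100 → r--
[0,8] |-10|>|9| out[8]=100 → l++
[1,8] |-9|<=|9| out[7]=81 → r--
[1,7] |-9|>|7| out[6]=81 → l++
[2,7] |-6|<=|7| out[5]=49 → r--
[2,6] |-6|<=|6| out[4]=36 → r--
[2,5] |-6|>|5| out[3]=36 → l++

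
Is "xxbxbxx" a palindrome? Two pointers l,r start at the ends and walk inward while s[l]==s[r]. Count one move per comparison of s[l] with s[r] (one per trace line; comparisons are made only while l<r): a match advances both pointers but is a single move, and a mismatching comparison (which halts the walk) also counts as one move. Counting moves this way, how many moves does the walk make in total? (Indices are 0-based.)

l=0 r=6: 'x'=='x', l++,r--
l=1 r=5: 'x'=='x', l++,r--
l=2 r=4: 'b'=='b', l++,r--

3 moves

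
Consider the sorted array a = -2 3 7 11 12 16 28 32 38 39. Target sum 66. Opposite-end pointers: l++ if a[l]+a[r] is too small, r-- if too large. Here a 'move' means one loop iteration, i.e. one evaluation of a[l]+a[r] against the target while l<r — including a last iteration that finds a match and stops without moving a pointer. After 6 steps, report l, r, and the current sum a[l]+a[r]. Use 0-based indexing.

l=0 r=9: -2+39=37 <66, l++
l=1 r=9: 3+39=42 <66, l++
l=2 r=9: 7+39=46 <66, l++
l=3 r=9: 11+39=50 <66, l++
l=4 r=9: 12+39=51 <66, l++
l=5 r=9: 16+39=55 <66, l++

l=6, r=9, sum=67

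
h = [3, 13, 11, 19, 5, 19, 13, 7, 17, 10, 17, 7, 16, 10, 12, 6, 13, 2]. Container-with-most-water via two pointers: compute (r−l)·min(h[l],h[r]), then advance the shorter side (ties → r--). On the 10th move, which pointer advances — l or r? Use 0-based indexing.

r

[0,17] min(3,2)*17=34 best=34 * → r--
[0,16] min(3,13)*16=48 best=48 * → l++
[1,16] min(13,13)*15=195 best=195 * → r--
[1,15] min(13,6)*14=84 best=195 → r--
[1,14] min(13,12)*13=156 best=195 → r--
[1,13] min(13,10)*12=120 best=195 → r--
[1,12] min(13,16)*11=143 best=195 → l++
[2,12] min(11,16)*10=110 best=195 → l++
[3,12] min(19,16)*9=144 best=195 → r--
[3,11] min(19,7)*8=56 best=195 → r--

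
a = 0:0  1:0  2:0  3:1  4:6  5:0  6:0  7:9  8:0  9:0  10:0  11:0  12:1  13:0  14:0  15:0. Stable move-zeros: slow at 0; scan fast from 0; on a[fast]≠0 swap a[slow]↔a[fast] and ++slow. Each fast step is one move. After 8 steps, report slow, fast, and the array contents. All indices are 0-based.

slow=3, fast=8, a=[1, 6, 9, 0, 0, 0, 0, 0, 0, 0, 0, 0, 1, 0, 0, 0]

(s=0,f=0) a[fast]=0 → fast++
(s=0,f=1) a[fast]=0 → fast++
(s=0,f=2) a[fast]=0 → fast++
(s=0,f=3) a[fast]=1≠0 swap→a[0]=1 → slow++,fast++
(s=1,f=4) a[fast]=6≠0 swap→a[1]=6 → slow++,fast++
(s=2,f=5) a[fast]=0 → fast++
(s=2,f=6) a[fast]=0 → fast++
(s=2,f=7) a[fast]=9≠0 swap→a[2]=9 → slow++,fast++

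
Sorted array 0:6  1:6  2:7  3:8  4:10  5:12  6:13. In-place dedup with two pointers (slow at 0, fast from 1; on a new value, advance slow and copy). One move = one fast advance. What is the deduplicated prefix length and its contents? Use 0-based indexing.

slow=0 fast=1: a[fast]=6=a[slow] dup, fast++
slow=0 fast=2: a[fast]=7≠a[slow]=6 write a[1]=7, slow++,fast++
slow=1 fast=3: a[fast]=8≠a[slow]=7 write a[2]=8, slow++,fast++
slow=2 fast=4: a[fast]=10≠a[slow]=8 write a[3]=10, slow++,fast++
slow=3 fast=5: a[fast]=12≠a[slow]=10 write a[4]=12, slow++,fast++
slow=4 fast=6: a[fast]=13≠a[slow]=12 write a[5]=13, slow++,fast++

length 6; prefix = [6, 7, 8, 10, 12, 13]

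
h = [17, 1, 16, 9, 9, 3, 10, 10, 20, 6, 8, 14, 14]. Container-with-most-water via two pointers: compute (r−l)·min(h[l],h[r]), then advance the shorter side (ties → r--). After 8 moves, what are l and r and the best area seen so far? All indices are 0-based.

l=0 r=12: min(17,14)*12=168 best=168 *, r--
l=0 r=11: min(17,14)*11=154 best=168, r--
l=0 r=10: min(17,8)*10=80 best=168, r--
l=0 r=9: min(17,6)*9=54 best=168, r--
l=0 r=8: min(17,20)*8=136 best=168, l++
l=1 r=8: min(1,20)*7=7 best=168, l++
l=2 r=8: min(16,20)*6=96 best=168, l++
l=3 r=8: min(9,20)*5=45 best=168, l++

l=4, r=8, best area=168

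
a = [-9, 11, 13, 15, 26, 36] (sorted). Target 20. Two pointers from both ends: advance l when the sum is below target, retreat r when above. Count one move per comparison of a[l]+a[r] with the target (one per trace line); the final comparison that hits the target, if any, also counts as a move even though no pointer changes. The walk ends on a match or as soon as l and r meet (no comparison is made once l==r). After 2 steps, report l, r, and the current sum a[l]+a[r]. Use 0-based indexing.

l=0 r=5: -9+36=27 >20, r--
l=0 r=4: -9+26=17 <20, l++

l=1, r=4, sum=37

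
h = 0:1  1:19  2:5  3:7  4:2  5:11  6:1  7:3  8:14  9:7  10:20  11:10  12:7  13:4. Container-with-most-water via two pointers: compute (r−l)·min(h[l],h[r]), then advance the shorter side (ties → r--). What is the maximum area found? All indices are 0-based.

max area = 171

[0,13] min(1,4)*13=13 best=13 * → l++
[1,13] min(19,4)*12=48 best=48 * → r--
[1,12] min(19,7)*11=77 best=77 * → r--
[1,11] min(19,10)*10=100 best=100 * → r--
[1,10] min(19,20)*9=171 best=171 * → l++
[2,10] min(5,20)*8=40 best=171 → l++
[3,10] min(7,20)*7=49 best=171 → l++
[4,10] min(2,20)*6=12 best=171 → l++
[5,10] min(11,20)*5=55 best=171 → l++
[6,10] min(1,20)*4=4 best=171 → l++
[7,10] min(3,20)*3=9 best=171 → l++
[8,10] min(14,20)*2=28 best=171 → l++
[9,10] min(7,20)*1=7 best=171 → l++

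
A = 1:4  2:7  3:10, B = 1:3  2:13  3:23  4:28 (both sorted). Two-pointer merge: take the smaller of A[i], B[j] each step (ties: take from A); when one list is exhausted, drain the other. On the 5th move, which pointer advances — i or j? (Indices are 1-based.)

i=1 j=1: A[i]=4>B[j]=3 take 3, j++
i=1 j=2: A[i]=4<=B[j]=13 take 4, i++
i=2 j=2: A[i]=7<=B[j]=13 take 7, i++
i=3 j=2: A[i]=10<=B[j]=13 take 10, i++
i=4 j=2: A done, take B[j]=13, j++

j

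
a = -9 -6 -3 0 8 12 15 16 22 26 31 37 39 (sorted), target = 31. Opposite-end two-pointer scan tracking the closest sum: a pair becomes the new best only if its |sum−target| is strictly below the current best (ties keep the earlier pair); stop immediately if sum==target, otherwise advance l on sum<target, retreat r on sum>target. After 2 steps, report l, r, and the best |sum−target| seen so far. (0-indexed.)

l=1, r=11, best |Δ|=1

[0,12] -9+39=30 d=1 * → l++
[1,12] -6+39=33 d=2 → r--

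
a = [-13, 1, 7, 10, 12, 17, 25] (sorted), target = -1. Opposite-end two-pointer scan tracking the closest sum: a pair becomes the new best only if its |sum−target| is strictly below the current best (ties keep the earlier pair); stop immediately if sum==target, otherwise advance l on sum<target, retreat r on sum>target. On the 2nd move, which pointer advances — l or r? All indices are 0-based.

[0,6] -13+25=12 d=13 * → r--
[0,5] -13+17=4 d=5 * → r--

r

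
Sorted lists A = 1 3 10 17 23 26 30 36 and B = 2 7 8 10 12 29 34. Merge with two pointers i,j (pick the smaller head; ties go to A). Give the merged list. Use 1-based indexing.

[1, 2, 3, 7, 8, 10, 10, 12, 17, 23, 26, 29, 30, 34, 36]

[i=1,j=1] A[i]=1<=B[j]=2 take 1 → i++
[i=2,j=1] A[i]=3>B[j]=2 take 2 → j++
[i=2,j=2] A[i]=3<=B[j]=7 take 3 → i++
[i=3,j=2] A[i]=10>B[j]=7 take 7 → j++
[i=3,j=3] A[i]=10>B[j]=8 take 8 → j++
[i=3,j=4] A[i]=10<=B[j]=10 take 10 → i++
[i=4,j=4] A[i]=17>B[j]=10 take 10 → j++
[i=4,j=5] A[i]=17>B[j]=12 take 12 → j++
[i=4,j=6] A[i]=17<=B[j]=29 take 17 → i++
[i=5,j=6] A[i]=23<=B[j]=29 take 23 → i++
[i=6,j=6] A[i]=26<=B[j]=29 take 26 → i++
[i=7,j=6] A[i]=30>B[j]=29 take 29 → j++
[i=7,j=7] A[i]=30<=B[j]=34 take 30 → i++
[i=8,j=7] A[i]=36>B[j]=34 take 34 → j++
[i=8,j=8] B done, take A[i]=36 → i++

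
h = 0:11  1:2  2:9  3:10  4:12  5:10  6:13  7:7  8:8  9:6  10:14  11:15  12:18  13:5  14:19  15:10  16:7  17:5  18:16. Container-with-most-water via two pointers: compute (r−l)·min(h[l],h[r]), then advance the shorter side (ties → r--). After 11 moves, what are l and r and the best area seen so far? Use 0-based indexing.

[0,18] min(11,16)*18=198 best=198 * → l++
[1,18] min(2,16)*17=34 best=198 → l++
[2,18] min(9,16)*16=144 best=198 → l++
[3,18] min(10,16)*15=150 best=198 → l++
[4,18] min(12,16)*14=168 best=198 → l++
[5,18] min(10,16)*13=130 best=198 → l++
[6,18] min(13,16)*12=156 best=198 → l++
[7,18] min(7,16)*11=77 best=198 → l++
[8,18] min(8,16)*10=80 best=198 → l++
[9,18] min(6,16)*9=54 best=198 → l++
[10,18] min(14,16)*8=112 best=198 → l++

l=11, r=18, best area=198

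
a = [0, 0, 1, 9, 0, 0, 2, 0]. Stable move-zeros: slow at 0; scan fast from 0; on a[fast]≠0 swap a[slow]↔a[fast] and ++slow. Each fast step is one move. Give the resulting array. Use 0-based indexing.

[1, 9, 2, 0, 0, 0, 0, 0]

slow=0 fast=0: a[fast]=0, fast++
slow=0 fast=1: a[fast]=0, fast++
slow=0 fast=2: a[fast]=1≠0 swap→a[0]=1, slow++,fast++
slow=1 fast=3: a[fast]=9≠0 swap→a[1]=9, slow++,fast++
slow=2 fast=4: a[fast]=0, fast++
slow=2 fast=5: a[fast]=0, fast++
slow=2 fast=6: a[fast]=2≠0 swap→a[2]=2, slow++,fast++
slow=3 fast=7: a[fast]=0, fast++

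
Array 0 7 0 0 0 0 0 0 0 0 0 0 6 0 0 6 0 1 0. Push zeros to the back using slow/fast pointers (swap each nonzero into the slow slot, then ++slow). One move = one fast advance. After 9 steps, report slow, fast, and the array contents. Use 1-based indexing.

slow=1 fast=1: a[fast]=0, fast++
slow=1 fast=2: a[fast]=7≠0 swap→a[1]=7, slow++,fast++
slow=2 fast=3: a[fast]=0, fast++
slow=2 fast=4: a[fast]=0, fast++
slow=2 fast=5: a[fast]=0, fast++
slow=2 fast=6: a[fast]=0, fast++
slow=2 fast=7: a[fast]=0, fast++
slow=2 fast=8: a[fast]=0, fast++
slow=2 fast=9: a[fast]=0, fast++

slow=2, fast=10, a=[7, 0, 0, 0, 0, 0, 0, 0, 0, 0, 0, 0, 6, 0, 0, 6, 0, 1, 0]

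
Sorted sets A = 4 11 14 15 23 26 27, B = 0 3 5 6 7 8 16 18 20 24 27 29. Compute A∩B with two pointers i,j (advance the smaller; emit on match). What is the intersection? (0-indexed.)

intersection = [27]

i=0 j=0: 4>0, j++
i=0 j=1: 4>3, j++
i=0 j=2: 4<5, i++
i=1 j=2: 11>5, j++
i=1 j=3: 11>6, j++
i=1 j=4: 11>7, j++
i=1 j=5: 11>8, j++
i=1 j=6: 11<16, i++
i=2 j=6: 14<16, i++
i=3 j=6: 15<16, i++
i=4 j=6: 23>16, j++
i=4 j=7: 23>18, j++
i=4 j=8: 23>20, j++
i=4 j=9: 23<24, i++
i=5 j=9: 26>24, j++
i=5 j=10: 26<27, i++
i=6 j=10: 27==27 emit, i++,j++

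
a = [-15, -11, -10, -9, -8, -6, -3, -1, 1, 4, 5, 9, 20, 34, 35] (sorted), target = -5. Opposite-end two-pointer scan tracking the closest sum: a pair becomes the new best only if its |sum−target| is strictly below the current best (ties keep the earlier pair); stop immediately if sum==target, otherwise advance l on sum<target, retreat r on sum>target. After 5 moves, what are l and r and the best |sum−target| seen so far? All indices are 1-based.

l=2, r=11, best |Δ|=1

[1,15] -15+35=20 d=25 * → r--
[1,14] -15+34=19 d=24 * → r--
[1,13] -15+20=5 d=10 * → r--
[1,12] -15+9=-6 d=1 * → l++
[2,12] -11+9=-2 d=3 → r--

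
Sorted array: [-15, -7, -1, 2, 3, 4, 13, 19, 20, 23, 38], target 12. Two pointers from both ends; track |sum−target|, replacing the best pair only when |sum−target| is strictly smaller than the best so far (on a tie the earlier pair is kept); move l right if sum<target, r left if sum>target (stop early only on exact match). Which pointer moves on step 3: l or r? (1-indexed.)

r

l=1 r=11: -15+38=23 d=11 *, r--
l=1 r=10: -15+23=8 d=4 *, l++
l=2 r=10: -7+23=16 d=4, r--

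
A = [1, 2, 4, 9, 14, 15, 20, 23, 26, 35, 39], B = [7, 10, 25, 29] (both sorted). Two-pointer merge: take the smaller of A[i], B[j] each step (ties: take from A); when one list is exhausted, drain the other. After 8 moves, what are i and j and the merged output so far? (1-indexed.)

i=7, j=3, merged so far=[1, 2, 4, 7, 9, 10, 14, 15]

i=1 j=1: A[i]=1<=B[j]=7 take 1, i++
i=2 j=1: A[i]=2<=B[j]=7 take 2, i++
i=3 j=1: A[i]=4<=B[j]=7 take 4, i++
i=4 j=1: A[i]=9>B[j]=7 take 7, j++
i=4 j=2: A[i]=9<=B[j]=10 take 9, i++
i=5 j=2: A[i]=14>B[j]=10 take 10, j++
i=5 j=3: A[i]=14<=B[j]=25 take 14, i++
i=6 j=3: A[i]=15<=B[j]=25 take 15, i++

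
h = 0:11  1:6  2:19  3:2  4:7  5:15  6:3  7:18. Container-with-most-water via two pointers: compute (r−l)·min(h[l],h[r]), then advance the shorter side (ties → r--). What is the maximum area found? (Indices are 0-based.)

[0,7] min(11,18)*7=77 best=77 * → l++
[1,7] min(6,18)*6=36 best=77 → l++
[2,7] min(19,18)*5=90 best=90 * → r--
[2,6] min(19,3)*4=12 best=90 → r--
[2,5] min(19,15)*3=45 best=90 → r--
[2,4] min(19,7)*2=14 best=90 → r--
[2,3] min(19,2)*1=2 best=90 → r--

max area = 90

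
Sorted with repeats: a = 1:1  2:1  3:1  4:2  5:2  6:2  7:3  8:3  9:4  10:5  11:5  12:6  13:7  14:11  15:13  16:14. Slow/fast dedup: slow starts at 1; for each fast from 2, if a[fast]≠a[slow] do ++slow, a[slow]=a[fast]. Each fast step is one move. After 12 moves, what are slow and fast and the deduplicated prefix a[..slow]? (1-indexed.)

slow=7, fast=14, prefix=[1, 2, 3, 4, 5, 6, 7]

slow=1 fast=2: a[fast]=1=a[slow] dup, fast++
slow=1 fast=3: a[fast]=1=a[slow] dup, fast++
slow=1 fast=4: a[fast]=2≠a[slow]=1 write a[2]=2, slow++,fast++
slow=2 fast=5: a[fast]=2=a[slow] dup, fast++
slow=2 fast=6: a[fast]=2=a[slow] dup, fast++
slow=2 fast=7: a[fast]=3≠a[slow]=2 write a[3]=3, slow++,fast++
slow=3 fast=8: a[fast]=3=a[slow] dup, fast++
slow=3 fast=9: a[fast]=4≠a[slow]=3 write a[4]=4, slow++,fast++
slow=4 fast=10: a[fast]=5≠a[slow]=4 write a[5]=5, slow++,fast++
slow=5 fast=11: a[fast]=5=a[slow] dup, fast++
slow=5 fast=12: a[fast]=6≠a[slow]=5 write a[6]=6, slow++,fast++
slow=6 fast=13: a[fast]=7≠a[slow]=6 write a[7]=7, slow++,fast++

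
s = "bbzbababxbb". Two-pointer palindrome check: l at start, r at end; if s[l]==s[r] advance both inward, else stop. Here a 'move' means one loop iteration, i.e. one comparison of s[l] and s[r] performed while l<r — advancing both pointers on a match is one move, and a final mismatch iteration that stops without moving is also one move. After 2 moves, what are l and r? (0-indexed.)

l=0 r=10: 'b'=='b', l++,r--
l=1 r=9: 'b'=='b', l++,r--

l=2, r=8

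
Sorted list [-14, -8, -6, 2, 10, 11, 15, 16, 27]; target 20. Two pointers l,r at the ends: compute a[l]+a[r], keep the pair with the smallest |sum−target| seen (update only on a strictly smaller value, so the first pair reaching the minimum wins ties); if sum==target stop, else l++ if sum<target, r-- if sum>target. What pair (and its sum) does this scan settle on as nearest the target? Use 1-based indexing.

[1,9] -14+27=13 d=7 * → l++
[2,9] -8+27=19 d=1 * → l++
[3,9] -6+27=21 d=1 → r--
[3,8] -6+16=10 d=10 → l++
[4,8] 2+16=18 d=2 → l++
[5,8] 10+16=26 d=6 → r--
[5,7] 10+15=25 d=5 → r--
[5,6] 10+11=21 d=1 → r--

pair (-8, 27) with sum 19 (|Δ|=1)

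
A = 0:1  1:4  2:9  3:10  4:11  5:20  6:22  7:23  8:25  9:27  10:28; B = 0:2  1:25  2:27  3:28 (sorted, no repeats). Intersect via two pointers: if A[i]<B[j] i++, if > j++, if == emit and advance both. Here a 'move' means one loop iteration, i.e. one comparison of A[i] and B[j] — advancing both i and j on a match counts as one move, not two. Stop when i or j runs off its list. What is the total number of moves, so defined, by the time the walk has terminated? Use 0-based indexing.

[i=0,j=0] 1<2 → i++
[i=1,j=0] 4>2 → j++
[i=1,j=1] 4<25 → i++
[i=2,j=1] 9<25 → i++
[i=3,j=1] 10<25 → i++
[i=4,j=1] 11<25 → i++
[i=5,j=1] 20<25 → i++
[i=6,j=1] 22<25 → i++
[i=7,j=1] 23<25 → i++
[i=8,j=1] 25==25 emit → i++,j++
[i=9,j=2] 27==27 emit → i++,j++
[i=10,j=3] 28==28 emit → i++,j++

12 moves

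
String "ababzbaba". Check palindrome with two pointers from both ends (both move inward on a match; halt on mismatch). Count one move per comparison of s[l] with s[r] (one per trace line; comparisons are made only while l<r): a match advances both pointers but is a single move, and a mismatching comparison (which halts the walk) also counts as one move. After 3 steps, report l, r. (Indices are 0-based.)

l=3, r=5

[0,8] 'a'=='a' → l++,r--
[1,7] 'b'=='b' → l++,r--
[2,6] 'a'=='a' → l++,r--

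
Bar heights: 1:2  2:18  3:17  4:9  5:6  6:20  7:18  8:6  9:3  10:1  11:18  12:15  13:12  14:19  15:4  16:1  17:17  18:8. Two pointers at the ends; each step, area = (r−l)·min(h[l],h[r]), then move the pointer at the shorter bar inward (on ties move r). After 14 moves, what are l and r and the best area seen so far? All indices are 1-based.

l=1 r=18: min(2,8)*17=34 best=34 *, l++
l=2 r=18: min(18,8)*16=128 best=128 *, r--
l=2 r=17: min(18,17)*15=255 best=255 *, r--
l=2 r=16: min(18,1)*14=14 best=255, r--
l=2 r=15: min(18,4)*13=52 best=255, r--
l=2 r=14: min(18,19)*12=216 best=255, l++
l=3 r=14: min(17,19)*11=187 best=255, l++
l=4 r=14: min(9,19)*10=90 best=255, l++
l=5 r=14: min(6,19)*9=54 best=255, l++
l=6 r=14: min(20,19)*8=152 best=255, r--
l=6 r=13: min(20,12)*7=84 best=255, r--
l=6 r=12: min(20,15)*6=90 best=255, r--
l=6 r=11: min(20,18)*5=90 best=255, r--
l=6 r=10: min(20,1)*4=4 best=255, r--

l=6, r=9, best area=255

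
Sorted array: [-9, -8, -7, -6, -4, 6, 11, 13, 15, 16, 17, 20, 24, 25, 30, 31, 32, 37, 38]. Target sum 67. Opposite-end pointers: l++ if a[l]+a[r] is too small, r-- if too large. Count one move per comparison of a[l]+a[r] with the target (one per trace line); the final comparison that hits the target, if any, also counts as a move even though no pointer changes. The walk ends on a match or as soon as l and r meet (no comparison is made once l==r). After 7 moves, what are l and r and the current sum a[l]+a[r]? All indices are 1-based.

l=1 r=19: -9+38=29 <67, l++
l=2 r=19: -8+38=30 <67, l++
l=3 r=19: -7+38=31 <67, l++
l=4 r=19: -6+38=32 <67, l++
l=5 r=19: -4+38=34 <67, l++
l=6 r=19: 6+38=44 <67, l++
l=7 r=19: 11+38=49 <67, l++

l=8, r=19, sum=51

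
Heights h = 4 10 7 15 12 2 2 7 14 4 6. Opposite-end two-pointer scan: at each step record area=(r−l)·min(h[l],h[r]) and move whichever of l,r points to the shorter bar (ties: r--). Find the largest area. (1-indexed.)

[1,11] min(4,6)*10=40 best=40 * → l++
[2,11] min(10,6)*9=54 best=54 * → r--
[2,10] min(10,4)*8=32 best=54 → r--
[2,9] min(10,14)*7=70 best=70 * → l++
[3,9] min(7,14)*6=42 best=70 → l++
[4,9] min(15,14)*5=70 best=70 → r--
[4,8] min(15,7)*4=28 best=70 → r--
[4,7] min(15,2)*3=6 best=70 → r--
[4,6] min(15,2)*2=4 best=70 → r--
[4,5] min(15,12)*1=12 best=70 → r--

max area = 70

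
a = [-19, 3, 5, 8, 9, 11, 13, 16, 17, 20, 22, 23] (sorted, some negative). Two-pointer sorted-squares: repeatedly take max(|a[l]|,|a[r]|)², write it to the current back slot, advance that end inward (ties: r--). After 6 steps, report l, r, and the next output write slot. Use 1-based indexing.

[1,12] |-19|<=|23| out[12]=529 → r--
[1,11] |-19|<=|22| out[11]=484 → r--
[1,10] |-19|<=|20| out[10]=400 → r--
[1,9] |-19|>|17| out[9]=361 → l++
[2,9] |3|<=|17| out[8]=289 → r--
[2,8] |3|<=|16| out[7]=256 → r--

l=2, r=7, next write slot=6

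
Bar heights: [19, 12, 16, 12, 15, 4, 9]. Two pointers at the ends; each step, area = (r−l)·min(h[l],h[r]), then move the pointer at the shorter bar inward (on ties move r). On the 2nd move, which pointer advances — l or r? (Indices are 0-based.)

l=0 r=6: min(19,9)*6=54 best=54 *, r--
l=0 r=5: min(19,4)*5=20 best=54, r--

r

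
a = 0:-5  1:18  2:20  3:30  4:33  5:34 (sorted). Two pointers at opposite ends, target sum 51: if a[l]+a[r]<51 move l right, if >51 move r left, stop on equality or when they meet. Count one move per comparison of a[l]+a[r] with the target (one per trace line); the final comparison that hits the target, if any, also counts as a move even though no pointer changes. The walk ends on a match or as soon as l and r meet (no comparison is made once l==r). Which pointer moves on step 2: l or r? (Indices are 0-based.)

r

[0,5] -5+34=29 <51 → l++
[1,5] 18+34=52 >51 → r--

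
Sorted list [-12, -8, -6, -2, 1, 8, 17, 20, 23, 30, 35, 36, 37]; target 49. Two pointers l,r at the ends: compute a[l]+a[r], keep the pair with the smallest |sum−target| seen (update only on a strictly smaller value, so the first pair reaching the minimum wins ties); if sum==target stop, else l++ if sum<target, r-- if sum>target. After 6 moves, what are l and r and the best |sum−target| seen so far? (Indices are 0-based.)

l=6, r=12, best |Δ|=4

[0,12] -12+37=25 d=24 * → l++
[1,12] -8+37=29 d=20 * → l++
[2,12] -6+37=31 d=18 * → l++
[3,12] -2+37=35 d=14 * → l++
[4,12] 1+37=38 d=11 * → l++
[5,12] 8+37=45 d=4 * → l++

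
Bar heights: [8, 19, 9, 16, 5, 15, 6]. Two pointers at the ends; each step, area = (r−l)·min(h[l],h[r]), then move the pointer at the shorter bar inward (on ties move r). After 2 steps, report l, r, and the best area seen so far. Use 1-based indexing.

l=2, r=6, best area=40

[1,7] min(8,6)*6=36 best=36 * → r--
[1,6] min(8,15)*5=40 best=40 * → l++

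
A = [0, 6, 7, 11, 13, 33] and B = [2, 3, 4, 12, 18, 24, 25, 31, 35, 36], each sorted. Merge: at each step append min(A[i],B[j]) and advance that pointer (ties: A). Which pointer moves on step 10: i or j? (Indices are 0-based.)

j

i=0 j=0: A[i]=0<=B[j]=2 take 0, i++
i=1 j=0: A[i]=6>B[j]=2 take 2, j++
i=1 j=1: A[i]=6>B[j]=3 take 3, j++
i=1 j=2: A[i]=6>B[j]=4 take 4, j++
i=1 j=3: A[i]=6<=B[j]=12 take 6, i++
i=2 j=3: A[i]=7<=B[j]=12 take 7, i++
i=3 j=3: A[i]=11<=B[j]=12 take 11, i++
i=4 j=3: A[i]=13>B[j]=12 take 12, j++
i=4 j=4: A[i]=13<=B[j]=18 take 13, i++
i=5 j=4: A[i]=33>B[j]=18 take 18, j++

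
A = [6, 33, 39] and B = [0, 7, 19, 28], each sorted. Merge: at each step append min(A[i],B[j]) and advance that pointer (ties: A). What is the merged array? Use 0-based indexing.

[0, 6, 7, 19, 28, 33, 39]

i=0 j=0: A[i]=6>B[j]=0 take 0, j++
i=0 j=1: A[i]=6<=B[j]=7 take 6, i++
i=1 j=1: A[i]=33>B[j]=7 take 7, j++
i=1 j=2: A[i]=33>B[j]=19 take 19, j++
i=1 j=3: A[i]=33>B[j]=28 take 28, j++
i=1 j=4: B done, take A[i]=33, i++
i=2 j=4: B done, take A[i]=39, i++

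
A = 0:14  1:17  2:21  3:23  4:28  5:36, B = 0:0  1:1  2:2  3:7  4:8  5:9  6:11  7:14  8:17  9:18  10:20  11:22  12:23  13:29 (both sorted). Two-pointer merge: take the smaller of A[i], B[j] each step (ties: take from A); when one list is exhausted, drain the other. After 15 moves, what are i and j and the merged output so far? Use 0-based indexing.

i=0 j=0: A[i]=14>B[j]=0 take 0, j++
i=0 j=1: A[i]=14>B[j]=1 take 1, j++
i=0 j=2: A[i]=14>B[j]=2 take 2, j++
i=0 j=3: A[i]=14>B[j]=7 take 7, j++
i=0 j=4: A[i]=14>B[j]=8 take 8, j++
i=0 j=5: A[i]=14>B[j]=9 take 9, j++
i=0 j=6: A[i]=14>B[j]=11 take 11, j++
i=0 j=7: A[i]=14<=B[j]=14 take 14, i++
i=1 j=7: A[i]=17>B[j]=14 take 14, j++
i=1 j=8: A[i]=17<=B[j]=17 take 17, i++
i=2 j=8: A[i]=21>B[j]=17 take 17, j++
i=2 j=9: A[i]=21>B[j]=18 take 18, j++
i=2 j=10: A[i]=21>B[j]=20 take 20, j++
i=2 j=11: A[i]=21<=B[j]=22 take 21, i++
i=3 j=11: A[i]=23>B[j]=22 take 22, j++

i=3, j=12, merged so far=[0, 1, 2, 7, 8, 9, 11, 14, 14, 17, 17, 18, 20, 21, 22]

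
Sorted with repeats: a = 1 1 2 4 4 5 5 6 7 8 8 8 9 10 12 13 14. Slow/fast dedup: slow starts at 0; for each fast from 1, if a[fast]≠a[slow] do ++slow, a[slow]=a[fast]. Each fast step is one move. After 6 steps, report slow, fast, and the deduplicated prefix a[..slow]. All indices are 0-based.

slow=0 fast=1: a[fast]=1=a[slow] dup, fast++
slow=0 fast=2: a[fast]=2≠a[slow]=1 write a[1]=2, slow++,fast++
slow=1 fast=3: a[fast]=4≠a[slow]=2 write a[2]=4, slow++,fast++
slow=2 fast=4: a[fast]=4=a[slow] dup, fast++
slow=2 fast=5: a[fast]=5≠a[slow]=4 write a[3]=5, slow++,fast++
slow=3 fast=6: a[fast]=5=a[slow] dup, fast++

slow=3, fast=7, prefix=[1, 2, 4, 5]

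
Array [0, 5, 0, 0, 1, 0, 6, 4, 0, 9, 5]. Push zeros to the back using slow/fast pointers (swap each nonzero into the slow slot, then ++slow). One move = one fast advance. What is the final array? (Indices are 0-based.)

[5, 1, 6, 4, 9, 5, 0, 0, 0, 0, 0]

(s=0,f=0) a[fast]=0 → fast++
(s=0,f=1) a[fast]=5≠0 swap→a[0]=5 → slow++,fast++
(s=1,f=2) a[fast]=0 → fast++
(s=1,f=3) a[fast]=0 → fast++
(s=1,f=4) a[fast]=1≠0 swap→a[1]=1 → slow++,fast++
(s=2,f=5) a[fast]=0 → fast++
(s=2,f=6) a[fast]=6≠0 swap→a[2]=6 → slow++,fast++
(s=3,f=7) a[fast]=4≠0 swap→a[3]=4 → slow++,fast++
(s=4,f=8) a[fast]=0 → fast++
(s=4,f=9) a[fast]=9≠0 swap→a[4]=9 → slow++,fast++
(s=5,f=10) a[fast]=5≠0 swap→a[5]=5 → slow++,fast++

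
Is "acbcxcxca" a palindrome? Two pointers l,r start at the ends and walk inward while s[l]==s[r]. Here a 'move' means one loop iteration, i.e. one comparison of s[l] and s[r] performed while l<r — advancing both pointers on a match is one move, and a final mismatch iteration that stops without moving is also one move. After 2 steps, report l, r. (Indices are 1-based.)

[1,9] 'a'=='a' → l++,r--
[2,8] 'c'=='c' → l++,r--

l=3, r=7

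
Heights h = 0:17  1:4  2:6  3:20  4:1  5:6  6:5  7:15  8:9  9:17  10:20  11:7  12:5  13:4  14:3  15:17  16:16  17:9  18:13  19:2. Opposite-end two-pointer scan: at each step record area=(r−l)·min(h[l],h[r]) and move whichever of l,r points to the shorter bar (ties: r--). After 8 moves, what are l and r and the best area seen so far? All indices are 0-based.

l=0 r=19: min(17,2)*19=38 best=38 *, r--
l=0 r=18: min(17,13)*18=234 best=234 *, r--
l=0 r=17: min(17,9)*17=153 best=234, r--
l=0 r=16: min(17,16)*16=256 best=256 *, r--
l=0 r=15: min(17,17)*15=255 best=256, r--
l=0 r=14: min(17,3)*14=42 best=256, r--
l=0 r=13: min(17,4)*13=52 best=256, r--
l=0 r=12: min(17,5)*12=60 best=256, r--

l=0, r=11, best area=256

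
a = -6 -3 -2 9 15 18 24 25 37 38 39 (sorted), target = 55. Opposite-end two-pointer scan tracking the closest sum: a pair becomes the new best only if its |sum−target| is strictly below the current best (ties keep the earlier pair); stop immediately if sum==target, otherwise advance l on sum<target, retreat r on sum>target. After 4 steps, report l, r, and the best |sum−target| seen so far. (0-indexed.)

l=0 r=10: -6+39=33 d=22 *, l++
l=1 r=10: -3+39=36 d=19 *, l++
l=2 r=10: -2+39=37 d=18 *, l++
l=3 r=10: 9+39=48 d=7 *, l++

l=4, r=10, best |Δ|=7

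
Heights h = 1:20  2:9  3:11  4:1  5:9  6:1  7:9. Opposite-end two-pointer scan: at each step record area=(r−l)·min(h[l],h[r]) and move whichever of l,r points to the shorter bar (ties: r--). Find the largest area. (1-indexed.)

l=1 r=7: min(20,9)*6=54 best=54 *, r--
l=1 r=6: min(20,1)*5=5 best=54, r--
l=1 r=5: min(20,9)*4=36 best=54, r--
l=1 r=4: min(20,1)*3=3 best=54, r--
l=1 r=3: min(20,11)*2=22 best=54, r--
l=1 r=2: min(20,9)*1=9 best=54, r--

max area = 54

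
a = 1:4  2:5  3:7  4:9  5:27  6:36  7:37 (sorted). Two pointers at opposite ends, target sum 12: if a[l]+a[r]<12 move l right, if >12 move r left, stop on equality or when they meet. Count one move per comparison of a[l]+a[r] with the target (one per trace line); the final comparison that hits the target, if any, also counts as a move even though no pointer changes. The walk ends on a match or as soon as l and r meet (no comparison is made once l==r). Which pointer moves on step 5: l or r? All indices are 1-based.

[1,7] 4+37=41 >12 → r--
[1,6] 4+36=40 >12 → r--
[1,5] 4+27=31 >12 → r--
[1,4] 4+9=13 >12 → r--
[1,3] 4+7=11 <12 → l++

l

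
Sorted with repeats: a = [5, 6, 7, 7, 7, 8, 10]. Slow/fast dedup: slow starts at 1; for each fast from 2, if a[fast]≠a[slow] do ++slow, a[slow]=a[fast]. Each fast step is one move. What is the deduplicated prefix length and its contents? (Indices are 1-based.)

(s=1,f=2) a[fast]=6≠a[slow]=5 write a[2]=6 → slow++,fast++
(s=2,f=3) a[fast]=7≠a[slow]=6 write a[3]=7 → slow++,fast++
(s=3,f=4) a[fast]=7=a[slow] dup → fast++
(s=3,f=5) a[fast]=7=a[slow] dup → fast++
(s=3,f=6) a[fast]=8≠a[slow]=7 write a[4]=8 → slow++,fast++
(s=4,f=7) a[fast]=10≠a[slow]=8 write a[5]=10 → slow++,fast++

length 5; prefix = [5, 6, 7, 8, 10]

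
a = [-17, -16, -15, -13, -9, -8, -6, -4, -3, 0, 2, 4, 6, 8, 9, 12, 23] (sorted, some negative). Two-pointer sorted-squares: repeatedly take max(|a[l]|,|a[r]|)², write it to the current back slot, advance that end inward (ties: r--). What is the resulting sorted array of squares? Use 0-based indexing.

[0, 4, 9, 16, 16, 36, 36, 64, 64, 81, 81, 144, 169, 225, 256, 289, 529]

[0,16] |-17|<=|23| out[16]=529 → r--
[0,15] |-17|>|12| out[15]=289 → l++
[1,15] |-16|>|12| out[14]=256 → l++
[2,15] |-15|>|12| out[13]=225 → l++
[3,15] |-13|>|12| out[12]=169 → l++
[4,15] |-9|<=|12| out[11]=144 → r--
[4,14] |-9|<=|9| out[10]=81 → r--
[4,13] |-9|>|8| out[9]=81 → l++
[5,13] |-8|<=|8| out[8]=64 → r--
[5,12] |-8|>|6| out[7]=64 → l++
[6,12] |-6|<=|6| out[6]=36 → r--
[6,11] |-6|>|4| out[5]=36 → l++
[7,11] |-4|<=|4| out[4]=16 → r--
[7,10] |-4|>|2| out[3]=16 → l++
[8,10] |-3|>|2| out[2]=9 → l++
[9,10] |0|<=|2| out[1]=4 → r--
[9,9] |0|<=|0| out[0]=0 → r--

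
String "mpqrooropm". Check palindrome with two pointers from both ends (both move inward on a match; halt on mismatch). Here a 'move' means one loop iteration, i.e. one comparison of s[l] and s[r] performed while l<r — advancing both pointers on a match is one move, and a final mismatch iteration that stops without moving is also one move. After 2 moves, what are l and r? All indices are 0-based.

l=2, r=7

l=0 r=9: 'm'=='m', l++,r--
l=1 r=8: 'p'=='p', l++,r--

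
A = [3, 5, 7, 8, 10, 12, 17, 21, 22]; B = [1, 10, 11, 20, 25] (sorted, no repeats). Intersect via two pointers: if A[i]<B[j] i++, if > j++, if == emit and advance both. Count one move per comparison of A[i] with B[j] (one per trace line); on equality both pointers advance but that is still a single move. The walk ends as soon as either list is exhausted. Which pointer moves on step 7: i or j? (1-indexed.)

j

[i=1,j=1] 3>1 → j++
[i=1,j=2] 3<10 → i++
[i=2,j=2] 5<10 → i++
[i=3,j=2] 7<10 → i++
[i=4,j=2] 8<10 → i++
[i=5,j=2] 10==10 emit → i++,j++
[i=6,j=3] 12>11 → j++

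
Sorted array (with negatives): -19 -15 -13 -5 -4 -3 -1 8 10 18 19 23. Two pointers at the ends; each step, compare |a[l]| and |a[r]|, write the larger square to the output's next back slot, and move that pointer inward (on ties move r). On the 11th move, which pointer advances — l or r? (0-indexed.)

l=0 r=11: |-19|<=|23| out[11]=529, r--
l=0 r=10: |-19|<=|19| out[10]=361, r--
l=0 r=9: |-19|>|18| out[9]=361, l++
l=1 r=9: |-15|<=|18| out[8]=324, r--
l=1 r=8: |-15|>|10| out[7]=225, l++
l=2 r=8: |-13|>|10| out[6]=169, l++
l=3 r=8: |-5|<=|10| out[5]=100, r--
l=3 r=7: |-5|<=|8| out[4]=64, r--
l=3 r=6: |-5|>|-1| out[3]=25, l++
l=4 r=6: |-4|>|-1| out[2]=16, l++
l=5 r=6: |-3|>|-1| out[1]=9, l++

l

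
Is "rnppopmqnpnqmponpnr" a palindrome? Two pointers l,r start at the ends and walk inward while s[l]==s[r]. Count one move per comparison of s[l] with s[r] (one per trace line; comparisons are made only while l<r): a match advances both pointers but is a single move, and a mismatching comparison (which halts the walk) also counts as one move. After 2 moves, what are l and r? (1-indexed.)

l=3, r=17

[1,19] 'r'=='r' → l++,r--
[2,18] 'n'=='n' → l++,r--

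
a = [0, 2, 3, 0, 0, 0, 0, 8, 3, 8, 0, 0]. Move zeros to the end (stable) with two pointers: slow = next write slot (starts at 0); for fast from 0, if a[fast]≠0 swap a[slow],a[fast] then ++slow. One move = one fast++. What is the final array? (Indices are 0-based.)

slow=0 fast=0: a[fast]=0, fast++
slow=0 fast=1: a[fast]=2≠0 swap→a[0]=2, slow++,fast++
slow=1 fast=2: a[fast]=3≠0 swap→a[1]=3, slow++,fast++
slow=2 fast=3: a[fast]=0, fast++
slow=2 fast=4: a[fast]=0, fast++
slow=2 fast=5: a[fast]=0, fast++
slow=2 fast=6: a[fast]=0, fast++
slow=2 fast=7: a[fast]=8≠0 swap→a[2]=8, slow++,fast++
slow=3 fast=8: a[fast]=3≠0 swap→a[3]=3, slow++,fast++
slow=4 fast=9: a[fast]=8≠0 swap→a[4]=8, slow++,fast++
slow=5 fast=10: a[fast]=0, fast++
slow=5 fast=11: a[fast]=0, fast++

[2, 3, 8, 3, 8, 0, 0, 0, 0, 0, 0, 0]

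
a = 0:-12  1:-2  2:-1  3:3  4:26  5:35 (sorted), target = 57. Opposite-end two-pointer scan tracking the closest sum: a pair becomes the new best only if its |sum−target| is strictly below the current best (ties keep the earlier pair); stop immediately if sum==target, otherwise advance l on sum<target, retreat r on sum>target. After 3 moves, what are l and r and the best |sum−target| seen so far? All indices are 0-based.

[0,5] -12+35=23 d=34 * → l++
[1,5] -2+35=33 d=24 * → l++
[2,5] -1+35=34 d=23 * → l++

l=3, r=5, best |Δ|=23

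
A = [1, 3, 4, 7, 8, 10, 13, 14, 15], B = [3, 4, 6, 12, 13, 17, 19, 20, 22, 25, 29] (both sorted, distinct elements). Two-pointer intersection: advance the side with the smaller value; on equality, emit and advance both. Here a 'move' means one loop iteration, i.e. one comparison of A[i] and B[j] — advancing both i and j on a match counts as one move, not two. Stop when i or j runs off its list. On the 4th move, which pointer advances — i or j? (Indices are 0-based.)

j

i=0 j=0: 1<3, i++
i=1 j=0: 3==3 emit, i++,j++
i=2 j=1: 4==4 emit, i++,j++
i=3 j=2: 7>6, j++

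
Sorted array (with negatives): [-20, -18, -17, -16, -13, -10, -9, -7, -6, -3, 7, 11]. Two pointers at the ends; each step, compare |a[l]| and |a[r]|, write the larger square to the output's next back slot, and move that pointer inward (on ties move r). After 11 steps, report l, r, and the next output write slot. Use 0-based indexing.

[0,11] |-20|>|11| out[11]=400 → l++
[1,11] |-18|>|11| out[10]=324 → l++
[2,11] |-17|>|11| out[9]=289 → l++
[3,11] |-16|>|11| out[8]=256 → l++
[4,11] |-13|>|11| out[7]=169 → l++
[5,11] |-10|<=|11| out[6]=121 → r--
[5,10] |-10|>|7| out[5]=100 → l++
[6,10] |-9|>|7| out[4]=81 → l++
[7,10] |-7|<=|7| out[3]=49 → r--
[7,9] |-7|>|-3| out[2]=49 → l++
[8,9] |-6|>|-3| out[1]=36 → l++

l=9, r=9, next write slot=0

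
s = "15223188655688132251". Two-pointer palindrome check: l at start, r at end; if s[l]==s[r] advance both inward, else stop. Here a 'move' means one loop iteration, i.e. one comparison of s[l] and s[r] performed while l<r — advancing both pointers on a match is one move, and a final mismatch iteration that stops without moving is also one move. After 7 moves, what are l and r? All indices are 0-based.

l=7, r=12

l=0 r=19: '1'=='1', l++,r--
l=1 r=18: '5'=='5', l++,r--
l=2 r=17: '2'=='2', l++,r--
l=3 r=16: '2'=='2', l++,r--
l=4 r=15: '3'=='3', l++,r--
l=5 r=14: '1'=='1', l++,r--
l=6 r=13: '8'=='8', l++,r--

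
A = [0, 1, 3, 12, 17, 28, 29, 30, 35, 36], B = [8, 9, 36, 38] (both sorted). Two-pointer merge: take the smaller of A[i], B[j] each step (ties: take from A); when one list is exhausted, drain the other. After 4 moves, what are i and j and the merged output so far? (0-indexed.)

[i=0,j=0] A[i]=0<=B[j]=8 take 0 → i++
[i=1,j=0] A[i]=1<=B[j]=8 take 1 → i++
[i=2,j=0] A[i]=3<=B[j]=8 take 3 → i++
[i=3,j=0] A[i]=12>B[j]=8 take 8 → j++

i=3, j=1, merged so far=[0, 1, 3, 8]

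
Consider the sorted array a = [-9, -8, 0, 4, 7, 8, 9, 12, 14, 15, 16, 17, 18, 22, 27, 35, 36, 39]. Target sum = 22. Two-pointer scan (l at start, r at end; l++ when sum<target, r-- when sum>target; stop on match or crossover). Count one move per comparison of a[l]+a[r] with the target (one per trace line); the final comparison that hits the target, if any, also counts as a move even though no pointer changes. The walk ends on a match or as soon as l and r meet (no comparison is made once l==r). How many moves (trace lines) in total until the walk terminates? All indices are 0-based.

7 moves

l=0 r=17: -9+39=30 >22, r--
l=0 r=16: -9+36=27 >22, r--
l=0 r=15: -9+35=26 >22, r--
l=0 r=14: -9+27=18 <22, l++
l=1 r=14: -8+27=19 <22, l++
l=2 r=14: 0+27=27 >22, r--
l=2 r=13: 0+22=22, found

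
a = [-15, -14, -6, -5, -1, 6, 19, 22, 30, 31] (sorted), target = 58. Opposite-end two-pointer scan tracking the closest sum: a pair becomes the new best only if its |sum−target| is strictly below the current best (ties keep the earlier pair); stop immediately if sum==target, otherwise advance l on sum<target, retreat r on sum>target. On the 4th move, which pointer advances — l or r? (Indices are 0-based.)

[0,9] -15+31=16 d=42 * → l++
[1,9] -14+31=17 d=41 * → l++
[2,9] -6+31=25 d=33 * → l++
[3,9] -5+31=26 d=32 * → l++

l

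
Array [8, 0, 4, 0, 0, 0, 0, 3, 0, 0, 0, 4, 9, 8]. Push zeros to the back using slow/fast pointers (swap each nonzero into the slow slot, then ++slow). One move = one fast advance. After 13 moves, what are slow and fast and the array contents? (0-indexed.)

slow=5, fast=13, a=[8, 4, 3, 4, 9, 0, 0, 0, 0, 0, 0, 0, 0, 8]

slow=0 fast=0: a[fast]=8≠0 swap→a[0]=8, slow++,fast++
slow=1 fast=1: a[fast]=0, fast++
slow=1 fast=2: a[fast]=4≠0 swap→a[1]=4, slow++,fast++
slow=2 fast=3: a[fast]=0, fast++
slow=2 fast=4: a[fast]=0, fast++
slow=2 fast=5: a[fast]=0, fast++
slow=2 fast=6: a[fast]=0, fast++
slow=2 fast=7: a[fast]=3≠0 swap→a[2]=3, slow++,fast++
slow=3 fast=8: a[fast]=0, fast++
slow=3 fast=9: a[fast]=0, fast++
slow=3 fast=10: a[fast]=0, fast++
slow=3 fast=11: a[fast]=4≠0 swap→a[3]=4, slow++,fast++
slow=4 fast=12: a[fast]=9≠0 swap→a[4]=9, slow++,fast++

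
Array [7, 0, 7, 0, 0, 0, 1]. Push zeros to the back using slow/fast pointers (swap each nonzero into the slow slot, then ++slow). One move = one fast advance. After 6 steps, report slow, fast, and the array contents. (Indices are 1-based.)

slow=3, fast=7, a=[7, 7, 0, 0, 0, 0, 1]

slow=1 fast=1: a[fast]=7≠0 swap→a[1]=7, slow++,fast++
slow=2 fast=2: a[fast]=0, fast++
slow=2 fast=3: a[fast]=7≠0 swap→a[2]=7, slow++,fast++
slow=3 fast=4: a[fast]=0, fast++
slow=3 fast=5: a[fast]=0, fast++
slow=3 fast=6: a[fast]=0, fast++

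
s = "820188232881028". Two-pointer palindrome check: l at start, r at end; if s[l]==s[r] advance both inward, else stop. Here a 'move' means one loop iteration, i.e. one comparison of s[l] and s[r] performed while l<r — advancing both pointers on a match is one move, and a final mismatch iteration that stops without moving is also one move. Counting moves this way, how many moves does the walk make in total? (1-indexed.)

[1,15] '8'=='8' → l++,r--
[2,14] '2'=='2' → l++,r--
[3,13] '0'=='0' → l++,r--
[4,12] '1'=='1' → l++,r--
[5,11] '8'=='8' → l++,r--
[6,10] '8'=='8' → l++,r--
[7,9] '2'=='2' → l++,r--

7 moves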